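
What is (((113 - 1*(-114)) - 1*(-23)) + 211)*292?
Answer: 134612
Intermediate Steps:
(((113 - 1*(-114)) - 1*(-23)) + 211)*292 = (((113 + 114) + 23) + 211)*292 = ((227 + 23) + 211)*292 = (250 + 211)*292 = 461*292 = 134612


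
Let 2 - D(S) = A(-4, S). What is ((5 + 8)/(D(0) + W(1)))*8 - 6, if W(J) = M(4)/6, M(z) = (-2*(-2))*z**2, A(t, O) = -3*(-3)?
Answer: 246/11 ≈ 22.364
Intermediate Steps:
A(t, O) = 9
M(z) = 4*z**2
D(S) = -7 (D(S) = 2 - 1*9 = 2 - 9 = -7)
W(J) = 32/3 (W(J) = (4*4**2)/6 = (4*16)*(1/6) = 64*(1/6) = 32/3)
((5 + 8)/(D(0) + W(1)))*8 - 6 = ((5 + 8)/(-7 + 32/3))*8 - 6 = (13/(11/3))*8 - 6 = (13*(3/11))*8 - 6 = (39/11)*8 - 6 = 312/11 - 6 = 246/11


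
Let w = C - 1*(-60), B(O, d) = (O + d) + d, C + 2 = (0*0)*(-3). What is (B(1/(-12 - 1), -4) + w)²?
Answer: 421201/169 ≈ 2492.3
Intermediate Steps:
C = -2 (C = -2 + (0*0)*(-3) = -2 + 0*(-3) = -2 + 0 = -2)
B(O, d) = O + 2*d
w = 58 (w = -2 - 1*(-60) = -2 + 60 = 58)
(B(1/(-12 - 1), -4) + w)² = ((1/(-12 - 1) + 2*(-4)) + 58)² = ((1/(-13) - 8) + 58)² = ((-1/13 - 8) + 58)² = (-105/13 + 58)² = (649/13)² = 421201/169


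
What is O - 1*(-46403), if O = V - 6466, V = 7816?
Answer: 47753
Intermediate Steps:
O = 1350 (O = 7816 - 6466 = 1350)
O - 1*(-46403) = 1350 - 1*(-46403) = 1350 + 46403 = 47753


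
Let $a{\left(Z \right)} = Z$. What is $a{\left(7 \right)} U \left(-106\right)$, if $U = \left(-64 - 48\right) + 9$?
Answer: $76426$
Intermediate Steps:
$U = -103$ ($U = -112 + 9 = -103$)
$a{\left(7 \right)} U \left(-106\right) = 7 \left(-103\right) \left(-106\right) = \left(-721\right) \left(-106\right) = 76426$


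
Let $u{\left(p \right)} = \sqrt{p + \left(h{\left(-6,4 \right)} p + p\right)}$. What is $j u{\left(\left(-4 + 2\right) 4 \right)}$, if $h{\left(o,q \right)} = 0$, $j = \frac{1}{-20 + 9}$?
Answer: $- \frac{4 i}{11} \approx - 0.36364 i$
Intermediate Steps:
$j = - \frac{1}{11}$ ($j = \frac{1}{-11} = - \frac{1}{11} \approx -0.090909$)
$u{\left(p \right)} = \sqrt{2} \sqrt{p}$ ($u{\left(p \right)} = \sqrt{p + \left(0 p + p\right)} = \sqrt{p + \left(0 + p\right)} = \sqrt{p + p} = \sqrt{2 p} = \sqrt{2} \sqrt{p}$)
$j u{\left(\left(-4 + 2\right) 4 \right)} = - \frac{\sqrt{2} \sqrt{\left(-4 + 2\right) 4}}{11} = - \frac{\sqrt{2} \sqrt{\left(-2\right) 4}}{11} = - \frac{\sqrt{2} \sqrt{-8}}{11} = - \frac{\sqrt{2} \cdot 2 i \sqrt{2}}{11} = - \frac{4 i}{11}$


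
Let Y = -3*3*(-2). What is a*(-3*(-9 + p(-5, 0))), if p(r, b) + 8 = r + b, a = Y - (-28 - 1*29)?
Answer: 4950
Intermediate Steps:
Y = 18 (Y = -9*(-2) = 18)
a = 75 (a = 18 - (-28 - 1*29) = 18 - (-28 - 29) = 18 - 1*(-57) = 18 + 57 = 75)
p(r, b) = -8 + b + r (p(r, b) = -8 + (r + b) = -8 + (b + r) = -8 + b + r)
a*(-3*(-9 + p(-5, 0))) = 75*(-3*(-9 + (-8 + 0 - 5))) = 75*(-3*(-9 - 13)) = 75*(-3*(-22)) = 75*66 = 4950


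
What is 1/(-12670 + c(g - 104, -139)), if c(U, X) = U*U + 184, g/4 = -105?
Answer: 1/262090 ≈ 3.8155e-6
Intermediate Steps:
g = -420 (g = 4*(-105) = -420)
c(U, X) = 184 + U² (c(U, X) = U² + 184 = 184 + U²)
1/(-12670 + c(g - 104, -139)) = 1/(-12670 + (184 + (-420 - 104)²)) = 1/(-12670 + (184 + (-524)²)) = 1/(-12670 + (184 + 274576)) = 1/(-12670 + 274760) = 1/262090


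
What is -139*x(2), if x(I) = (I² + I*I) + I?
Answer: -1390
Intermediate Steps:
x(I) = I + 2*I² (x(I) = (I² + I²) + I = 2*I² + I = I + 2*I²)
-139*x(2) = -278*(1 + 2*2) = -278*(1 + 4) = -278*5 = -139*10 = -1390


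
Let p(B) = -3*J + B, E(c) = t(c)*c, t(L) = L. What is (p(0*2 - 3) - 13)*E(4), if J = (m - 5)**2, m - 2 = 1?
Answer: -448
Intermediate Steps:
m = 3 (m = 2 + 1 = 3)
J = 4 (J = (3 - 5)**2 = (-2)**2 = 4)
E(c) = c**2 (E(c) = c*c = c**2)
p(B) = -12 + B (p(B) = -3*4 + B = -12 + B)
(p(0*2 - 3) - 13)*E(4) = ((-12 + (0*2 - 3)) - 13)*4**2 = ((-12 + (0 - 3)) - 13)*16 = ((-12 - 3) - 13)*16 = (-15 - 13)*16 = -28*16 = -448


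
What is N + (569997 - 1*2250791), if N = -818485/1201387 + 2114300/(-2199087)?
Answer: -36699055111371161/21834334989 ≈ -1.6808e+6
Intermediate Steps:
N = -35867869895/21834334989 (N = -818485*1/1201387 + 2114300*(-1/2199087) = -818485/1201387 - 2114300/2199087 = -35867869895/21834334989 ≈ -1.6427)
N + (569997 - 1*2250791) = -35867869895/21834334989 + (569997 - 1*2250791) = -35867869895/21834334989 + (569997 - 2250791) = -35867869895/21834334989 - 1680794 = -36699055111371161/21834334989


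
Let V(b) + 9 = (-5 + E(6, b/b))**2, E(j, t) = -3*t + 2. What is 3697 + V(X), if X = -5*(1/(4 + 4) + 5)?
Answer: 3724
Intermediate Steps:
E(j, t) = 2 - 3*t
X = -205/8 (X = -5*(1/8 + 5) = -5*41/8 = -205/8 ≈ -25.625)
V(b) = 27 (V(b) = -9 + (-5 + (2 - 3*b/b))**2 = -9 + (-5 + (2 - 3*1))**2 = -9 + (-5 + (2 - 3))**2 = -9 + (-5 - 1)**2 = -9 + (-6)**2 = -9 + 36 = 27)
3697 + V(X) = 3697 + 27 = 3724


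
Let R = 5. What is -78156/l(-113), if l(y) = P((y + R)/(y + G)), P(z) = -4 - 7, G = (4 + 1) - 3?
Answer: 78156/11 ≈ 7105.1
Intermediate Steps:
G = 2 (G = 5 - 3 = 2)
P(z) = -11
l(y) = -11
-78156/l(-113) = -78156/(-11) = -78156*(-1/11) = 78156/11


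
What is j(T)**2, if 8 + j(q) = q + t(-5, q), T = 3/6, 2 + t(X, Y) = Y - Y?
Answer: 361/4 ≈ 90.250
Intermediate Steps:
t(X, Y) = -2 (t(X, Y) = -2 + (Y - Y) = -2 + 0 = -2)
T = 1/2 (T = 3*(1/6) = 1/2 ≈ 0.50000)
j(q) = -10 + q (j(q) = -8 + (q - 2) = -8 + (-2 + q) = -10 + q)
j(T)**2 = (-10 + 1/2)**2 = (-19/2)**2 = 361/4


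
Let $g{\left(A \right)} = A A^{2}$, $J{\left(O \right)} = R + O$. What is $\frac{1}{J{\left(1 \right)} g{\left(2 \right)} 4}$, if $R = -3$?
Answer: $- \frac{1}{64} \approx -0.015625$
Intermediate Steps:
$J{\left(O \right)} = -3 + O$
$g{\left(A \right)} = A^{3}$
$\frac{1}{J{\left(1 \right)} g{\left(2 \right)} 4} = \frac{1}{\left(-3 + 1\right) 2^{3} \cdot 4} = \frac{1}{\left(-2\right) 8 \cdot 4} = \frac{1}{\left(-16\right) 4} = \frac{1}{-64} = - \frac{1}{64}$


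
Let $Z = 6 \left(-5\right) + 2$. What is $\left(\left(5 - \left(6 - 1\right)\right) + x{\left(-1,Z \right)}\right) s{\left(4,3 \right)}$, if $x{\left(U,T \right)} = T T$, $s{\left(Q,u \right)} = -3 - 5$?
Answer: $-6272$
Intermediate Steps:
$Z = -28$ ($Z = -30 + 2 = -28$)
$s{\left(Q,u \right)} = -8$
$x{\left(U,T \right)} = T^{2}$
$\left(\left(5 - \left(6 - 1\right)\right) + x{\left(-1,Z \right)}\right) s{\left(4,3 \right)} = \left(\left(5 - \left(6 - 1\right)\right) + \left(-28\right)^{2}\right) \left(-8\right) = \left(\left(5 - \left(6 - 1\right)\right) + 784\right) \left(-8\right) = \left(\left(5 - 5\right) + 784\right) \left(-8\right) = \left(0 + 784\right) \left(-8\right) = 784 \left(-8\right) = -6272$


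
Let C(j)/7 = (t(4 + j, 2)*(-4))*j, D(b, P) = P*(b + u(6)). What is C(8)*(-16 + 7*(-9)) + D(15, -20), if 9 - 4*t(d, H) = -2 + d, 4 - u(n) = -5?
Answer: -4904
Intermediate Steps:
u(n) = 9 (u(n) = 4 - 1*(-5) = 4 + 5 = 9)
t(d, H) = 11/4 - d/4 (t(d, H) = 9/4 - (-2 + d)/4 = 9/4 + (1/2 - d/4) = 11/4 - d/4)
D(b, P) = P*(9 + b) (D(b, P) = P*(b + 9) = P*(9 + b))
C(j) = 7*j*(-7 + j) (C(j) = 7*(((11/4 - (4 + j)/4)*(-4))*j) = 7*(((11/4 + (-1 - j/4))*(-4))*j) = 7*(((7/4 - j/4)*(-4))*j) = 7*((-7 + j)*j) = 7*(j*(-7 + j)) = 7*j*(-7 + j))
C(8)*(-16 + 7*(-9)) + D(15, -20) = (7*8*(-7 + 8))*(-16 + 7*(-9)) - 20*(9 + 15) = (7*8*1)*(-16 - 63) - 20*24 = 56*(-79) - 480 = -4424 - 480 = -4904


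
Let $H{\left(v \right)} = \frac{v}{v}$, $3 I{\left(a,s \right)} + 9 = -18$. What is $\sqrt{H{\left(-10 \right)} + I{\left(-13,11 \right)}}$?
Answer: $2 i \sqrt{2} \approx 2.8284 i$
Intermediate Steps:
$I{\left(a,s \right)} = -9$ ($I{\left(a,s \right)} = -3 + \frac{1}{3} \left(-18\right) = -3 - 6 = -9$)
$H{\left(v \right)} = 1$
$\sqrt{H{\left(-10 \right)} + I{\left(-13,11 \right)}} = \sqrt{1 - 9} = \sqrt{-8} = 2 i \sqrt{2}$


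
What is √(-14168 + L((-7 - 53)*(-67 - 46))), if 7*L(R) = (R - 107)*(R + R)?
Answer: 4*√39544183/7 ≈ 3593.4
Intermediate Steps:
L(R) = 2*R*(-107 + R)/7 (L(R) = ((R - 107)*(R + R))/7 = ((-107 + R)*(2*R))/7 = (2*R*(-107 + R))/7 = 2*R*(-107 + R)/7)
√(-14168 + L((-7 - 53)*(-67 - 46))) = √(-14168 + 2*((-7 - 53)*(-67 - 46))*(-107 + (-7 - 53)*(-67 - 46))/7) = √(-14168 + 2*(-60*(-113))*(-107 - 60*(-113))/7) = √(-14168 + (2/7)*6780*(-107 + 6780)) = √(-14168 + (2/7)*6780*6673) = √(-14168 + 90485880/7) = √(90386704/7) = 4*√39544183/7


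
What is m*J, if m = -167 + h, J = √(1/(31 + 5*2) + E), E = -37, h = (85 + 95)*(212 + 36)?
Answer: 88946*I*√15539/41 ≈ 2.7043e+5*I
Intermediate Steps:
h = 44640 (h = 180*248 = 44640)
J = 2*I*√15539/41 (J = √(1/(31 + 5*2) - 37) = √(1/(31 + 10) - 37) = √(1/41 - 37) = √(-1516/41) = 2*I*√15539/41 ≈ 6.0808*I)
m = 44473 (m = -167 + 44640 = 44473)
m*J = 44473*(2*I*√15539/41) = 88946*I*√15539/41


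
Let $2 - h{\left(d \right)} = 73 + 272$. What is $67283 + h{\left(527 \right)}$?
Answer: $66940$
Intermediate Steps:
$h{\left(d \right)} = -343$ ($h{\left(d \right)} = 2 - \left(73 + 272\right) = 2 - 345 = -343$)
$67283 + h{\left(527 \right)} = 67283 - 343 = 66940$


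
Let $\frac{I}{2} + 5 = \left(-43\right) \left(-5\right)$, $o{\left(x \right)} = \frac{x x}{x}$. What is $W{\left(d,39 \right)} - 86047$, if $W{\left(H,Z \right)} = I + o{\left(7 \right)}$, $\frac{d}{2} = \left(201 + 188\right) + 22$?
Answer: $-85620$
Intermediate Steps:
$o{\left(x \right)} = x$ ($o{\left(x \right)} = \frac{x^{2}}{x} = x$)
$d = 822$ ($d = 2 \left(\left(201 + 188\right) + 22\right) = 2 \left(389 + 22\right) = 2 \cdot 411 = 822$)
$I = 420$ ($I = -10 + 2 \left(\left(-43\right) \left(-5\right)\right) = -10 + 2 \cdot 215 = -10 + 430 = 420$)
$W{\left(H,Z \right)} = 427$ ($W{\left(H,Z \right)} = 420 + 7 = 427$)
$W{\left(d,39 \right)} - 86047 = 427 - 86047 = -85620$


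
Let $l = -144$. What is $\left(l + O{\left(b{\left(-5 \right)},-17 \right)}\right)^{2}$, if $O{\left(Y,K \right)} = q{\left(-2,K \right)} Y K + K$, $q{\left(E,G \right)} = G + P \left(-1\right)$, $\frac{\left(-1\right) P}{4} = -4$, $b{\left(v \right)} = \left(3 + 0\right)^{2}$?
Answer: $23892544$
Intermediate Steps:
$b{\left(v \right)} = 9$ ($b{\left(v \right)} = 3^{2} = 9$)
$P = 16$ ($P = \left(-4\right) \left(-4\right) = 16$)
$q{\left(E,G \right)} = -16 + G$ ($q{\left(E,G \right)} = G + 16 \left(-1\right) = G - 16 = -16 + G$)
$O{\left(Y,K \right)} = K + K Y \left(-16 + K\right)$ ($O{\left(Y,K \right)} = \left(-16 + K\right) Y K + K = Y \left(-16 + K\right) K + K = K Y \left(-16 + K\right) + K = K + K Y \left(-16 + K\right)$)
$\left(l + O{\left(b{\left(-5 \right)},-17 \right)}\right)^{2} = \left(-144 - 17 \left(1 + 9 \left(-16 - 17\right)\right)\right)^{2} = \left(-144 - 17 \left(1 + 9 \left(-33\right)\right)\right)^{2} = \left(-144 - 17 \left(1 - 297\right)\right)^{2} = \left(-144 - -5032\right)^{2} = \left(-144 + 5032\right)^{2} = 4888^{2} = 23892544$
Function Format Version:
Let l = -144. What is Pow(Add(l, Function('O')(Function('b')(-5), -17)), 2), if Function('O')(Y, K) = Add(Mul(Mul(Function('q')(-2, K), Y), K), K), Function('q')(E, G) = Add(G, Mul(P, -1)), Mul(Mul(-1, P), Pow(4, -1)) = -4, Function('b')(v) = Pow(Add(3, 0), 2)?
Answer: 23892544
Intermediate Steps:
Function('b')(v) = 9 (Function('b')(v) = Pow(3, 2) = 9)
P = 16 (P = Mul(-4, -4) = 16)
Function('q')(E, G) = Add(-16, G) (Function('q')(E, G) = Add(G, Mul(16, -1)) = Add(G, -16) = Add(-16, G))
Function('O')(Y, K) = Add(K, Mul(K, Y, Add(-16, K))) (Function('O')(Y, K) = Add(Mul(Mul(Add(-16, K), Y), K), K) = Add(Mul(Mul(Y, Add(-16, K)), K), K) = Add(Mul(K, Y, Add(-16, K)), K) = Add(K, Mul(K, Y, Add(-16, K))))
Pow(Add(l, Function('O')(Function('b')(-5), -17)), 2) = Pow(Add(-144, Mul(-17, Add(1, Mul(9, Add(-16, -17))))), 2) = Pow(Add(-144, Mul(-17, Add(1, Mul(9, -33)))), 2) = Pow(Add(-144, Mul(-17, Add(1, -297))), 2) = Pow(Add(-144, Mul(-17, -296)), 2) = Pow(Add(-144, 5032), 2) = Pow(4888, 2) = 23892544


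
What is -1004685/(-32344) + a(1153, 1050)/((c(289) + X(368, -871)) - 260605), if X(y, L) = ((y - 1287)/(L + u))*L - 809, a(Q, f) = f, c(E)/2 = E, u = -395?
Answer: 13301066132637/428258915032 ≈ 31.058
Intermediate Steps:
c(E) = 2*E
X(y, L) = -809 + L*(-1287 + y)/(-395 + L) (X(y, L) = ((y - 1287)/(L - 395))*L - 809 = ((-1287 + y)/(-395 + L))*L - 809 = L*(-1287 + y)/(-395 + L) - 809 = -809 + L*(-1287 + y)/(-395 + L))
-1004685/(-32344) + a(1153, 1050)/((c(289) + X(368, -871)) - 260605) = -1004685/(-32344) + 1050/((2*289 + (319555 - 2096*(-871) - 871*368)/(-395 - 871)) - 260605) = -1004685*(-1/32344) + 1050/((578 + (319555 + 1825616 - 320528)/(-1266)) - 260605) = 1004685/32344 + 1050/((578 - 1/1266*1824643) - 260605) = 1004685/32344 + 1050/((578 - 1824643/1266) - 260605) = 1004685/32344 + 1050/(-1092895/1266 - 260605) = 1004685/32344 + 1050/(-331018825/1266) = 1004685/32344 + 1050*(-1266/331018825) = 1004685/32344 - 53172/13240753 = 13301066132637/428258915032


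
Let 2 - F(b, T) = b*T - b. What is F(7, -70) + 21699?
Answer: 22198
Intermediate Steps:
F(b, T) = 2 + b - T*b (F(b, T) = 2 - (b*T - b) = 2 - (T*b - b) = 2 - (-b + T*b) = 2 + (b - T*b) = 2 + b - T*b)
F(7, -70) + 21699 = (2 + 7 - 1*(-70)*7) + 21699 = (2 + 7 + 490) + 21699 = 499 + 21699 = 22198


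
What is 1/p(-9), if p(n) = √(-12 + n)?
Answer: -I*√21/21 ≈ -0.21822*I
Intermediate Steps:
1/p(-9) = 1/(√(-12 - 9)) = 1/(√(-21)) = 1/(I*√21) = -I*√21/21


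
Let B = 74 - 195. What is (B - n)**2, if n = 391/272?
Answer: 3837681/256 ≈ 14991.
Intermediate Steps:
n = 23/16 (n = 391*(1/272) = 23/16 ≈ 1.4375)
B = -121
(B - n)**2 = (-121 - 1*23/16)**2 = (-121 - 23/16)**2 = (-1959/16)**2 = 3837681/256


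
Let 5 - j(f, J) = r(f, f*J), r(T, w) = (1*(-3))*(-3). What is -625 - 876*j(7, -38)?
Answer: 2879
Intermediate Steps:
r(T, w) = 9 (r(T, w) = -3*(-3) = 9)
j(f, J) = -4 (j(f, J) = 5 - 1*9 = 5 - 9 = -4)
-625 - 876*j(7, -38) = -625 - 876*(-4) = -625 + 3504 = 2879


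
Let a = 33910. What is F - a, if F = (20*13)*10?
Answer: -31310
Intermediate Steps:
F = 2600 (F = 260*10 = 2600)
F - a = 2600 - 1*33910 = 2600 - 33910 = -31310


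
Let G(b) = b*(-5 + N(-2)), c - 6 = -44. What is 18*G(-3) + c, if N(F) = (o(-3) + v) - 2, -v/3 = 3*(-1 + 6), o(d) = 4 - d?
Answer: 2392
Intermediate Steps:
c = -38 (c = 6 - 44 = -38)
v = -45 (v = -9*(-1 + 6) = -9*5 = -3*15 = -45)
N(F) = -40 (N(F) = ((4 - 1*(-3)) - 45) - 2 = ((4 + 3) - 45) - 2 = (7 - 45) - 2 = -38 - 2 = -40)
G(b) = -45*b (G(b) = b*(-5 - 40) = b*(-45) = -45*b)
18*G(-3) + c = 18*(-45*(-3)) - 38 = 18*135 - 38 = 2430 - 38 = 2392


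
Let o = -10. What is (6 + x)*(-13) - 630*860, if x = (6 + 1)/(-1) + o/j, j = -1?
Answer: -541917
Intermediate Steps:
x = 3 (x = (6 + 1)/(-1) - 10/(-1) = 7*(-1) - 10*(-1) = -7 + 10 = 3)
(6 + x)*(-13) - 630*860 = (6 + 3)*(-13) - 630*860 = 9*(-13) - 541800 = -117 - 541800 = -541917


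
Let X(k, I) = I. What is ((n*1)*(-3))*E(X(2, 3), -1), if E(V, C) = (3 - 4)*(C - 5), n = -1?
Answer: 18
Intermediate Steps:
E(V, C) = 5 - C (E(V, C) = -(-5 + C) = 5 - C)
((n*1)*(-3))*E(X(2, 3), -1) = (-1*1*(-3))*(5 - 1*(-1)) = (-1*(-3))*(5 + 1) = 3*6 = 18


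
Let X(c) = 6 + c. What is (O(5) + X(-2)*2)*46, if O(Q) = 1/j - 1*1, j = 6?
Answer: 989/3 ≈ 329.67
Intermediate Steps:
O(Q) = -⅚ (O(Q) = 1/6 - 1*1 = ⅙ - 1 = -⅚)
(O(5) + X(-2)*2)*46 = (-⅚ + (6 - 2)*2)*46 = (-⅚ + 4*2)*46 = (-⅚ + 8)*46 = (43/6)*46 = 989/3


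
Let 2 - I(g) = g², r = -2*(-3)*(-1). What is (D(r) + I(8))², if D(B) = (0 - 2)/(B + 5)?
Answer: 3600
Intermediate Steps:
r = -6 (r = 6*(-1) = -6)
D(B) = -2/(5 + B)
I(g) = 2 - g²
(D(r) + I(8))² = (-2/(5 - 6) + (2 - 1*8²))² = (-2/(-1) + (2 - 1*64))² = (-2*(-1) + (2 - 64))² = (2 - 62)² = (-60)² = 3600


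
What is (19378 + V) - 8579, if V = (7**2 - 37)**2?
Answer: 10943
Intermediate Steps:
V = 144 (V = (49 - 37)**2 = 12**2 = 144)
(19378 + V) - 8579 = (19378 + 144) - 8579 = 19522 - 8579 = 10943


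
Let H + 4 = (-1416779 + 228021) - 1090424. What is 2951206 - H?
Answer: 5230392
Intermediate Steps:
H = -2279186 (H = -4 + ((-1416779 + 228021) - 1090424) = -4 + (-1188758 - 1090424) = -4 - 2279182 = -2279186)
2951206 - H = 2951206 - 1*(-2279186) = 2951206 + 2279186 = 5230392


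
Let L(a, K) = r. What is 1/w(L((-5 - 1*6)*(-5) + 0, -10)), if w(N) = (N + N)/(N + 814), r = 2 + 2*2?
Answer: 205/3 ≈ 68.333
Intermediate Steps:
r = 6 (r = 2 + 4 = 6)
L(a, K) = 6
w(N) = 2*N/(814 + N) (w(N) = (2*N)/(814 + N) = 2*N/(814 + N))
1/w(L((-5 - 1*6)*(-5) + 0, -10)) = 1/(2*6/(814 + 6)) = 1/(2*6/820) = 1/(2*6*(1/820)) = 1/(3/205) = 205/3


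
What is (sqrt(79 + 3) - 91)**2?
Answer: (91 - sqrt(82))**2 ≈ 6714.9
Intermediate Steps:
(sqrt(79 + 3) - 91)**2 = (sqrt(82) - 91)**2 = (-91 + sqrt(82))**2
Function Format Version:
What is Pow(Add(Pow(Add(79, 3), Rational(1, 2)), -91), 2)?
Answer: Pow(Add(91, Mul(-1, Pow(82, Rational(1, 2)))), 2) ≈ 6714.9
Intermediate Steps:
Pow(Add(Pow(Add(79, 3), Rational(1, 2)), -91), 2) = Pow(Add(Pow(82, Rational(1, 2)), -91), 2) = Pow(Add(-91, Pow(82, Rational(1, 2))), 2)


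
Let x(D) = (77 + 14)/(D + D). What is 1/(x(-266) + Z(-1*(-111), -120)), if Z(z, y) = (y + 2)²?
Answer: 76/1058211 ≈ 7.1819e-5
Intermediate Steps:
x(D) = 91/(2*D) (x(D) = 91/((2*D)) = 91*(1/(2*D)) = 91/(2*D))
Z(z, y) = (2 + y)²
1/(x(-266) + Z(-1*(-111), -120)) = 1/((91/2)/(-266) + (2 - 120)²) = 1/((91/2)*(-1/266) + (-118)²) = 1/(-13/76 + 13924) = 1/(1058211/76) = 76/1058211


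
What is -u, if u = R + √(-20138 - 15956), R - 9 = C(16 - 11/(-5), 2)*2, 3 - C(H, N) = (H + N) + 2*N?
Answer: 167/5 - I*√36094 ≈ 33.4 - 189.98*I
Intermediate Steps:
C(H, N) = 3 - H - 3*N (C(H, N) = 3 - ((H + N) + 2*N) = 3 - (H + 3*N) = 3 + (-H - 3*N) = 3 - H - 3*N)
R = -167/5 (R = 9 + (3 - (16 - 11/(-5)) - 3*2)*2 = 9 + (3 - (16 - 11*(-⅕)) - 6)*2 = 9 + (3 - (16 + 11/5) - 6)*2 = 9 + (3 - 1*91/5 - 6)*2 = 9 + (3 - 91/5 - 6)*2 = 9 - 106/5*2 = 9 - 212/5 = -167/5 ≈ -33.400)
u = -167/5 + I*√36094 (u = -167/5 + √(-20138 - 15956) = -167/5 + √(-36094) = -167/5 + I*√36094 ≈ -33.4 + 189.98*I)
-u = -(-167/5 + I*√36094) = 167/5 - I*√36094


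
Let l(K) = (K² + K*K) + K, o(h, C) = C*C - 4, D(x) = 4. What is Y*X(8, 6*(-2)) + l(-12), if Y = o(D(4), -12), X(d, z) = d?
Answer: 1396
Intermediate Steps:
o(h, C) = -4 + C² (o(h, C) = C² - 4 = -4 + C²)
l(K) = K + 2*K² (l(K) = (K² + K²) + K = 2*K² + K = K + 2*K²)
Y = 140 (Y = -4 + (-12)² = -4 + 144 = 140)
Y*X(8, 6*(-2)) + l(-12) = 140*8 - 12*(1 + 2*(-12)) = 1120 - 12*(1 - 24) = 1120 - 12*(-23) = 1120 + 276 = 1396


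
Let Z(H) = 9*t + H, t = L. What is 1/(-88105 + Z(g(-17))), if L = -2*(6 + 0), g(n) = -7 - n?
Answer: -1/88203 ≈ -1.1337e-5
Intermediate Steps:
L = -12 (L = -2*6 = -12)
t = -12
Z(H) = -108 + H (Z(H) = 9*(-12) + H = -108 + H)
1/(-88105 + Z(g(-17))) = 1/(-88105 + (-108 + (-7 - 1*(-17)))) = 1/(-88105 + (-108 + (-7 + 17))) = 1/(-88105 + (-108 + 10)) = 1/(-88105 - 98) = 1/(-88203) = -1/88203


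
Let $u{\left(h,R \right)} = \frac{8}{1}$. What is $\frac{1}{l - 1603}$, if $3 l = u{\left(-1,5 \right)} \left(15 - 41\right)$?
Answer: $- \frac{3}{5017} \approx -0.00059797$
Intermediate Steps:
$u{\left(h,R \right)} = 8$ ($u{\left(h,R \right)} = 8 \cdot 1 = 8$)
$l = - \frac{208}{3}$ ($l = \frac{8 \left(15 - 41\right)}{3} = \frac{8 \left(-26\right)}{3} = \frac{1}{3} \left(-208\right) = - \frac{208}{3} \approx -69.333$)
$\frac{1}{l - 1603} = \frac{1}{- \frac{208}{3} - 1603} = \frac{1}{- \frac{5017}{3}} = - \frac{3}{5017}$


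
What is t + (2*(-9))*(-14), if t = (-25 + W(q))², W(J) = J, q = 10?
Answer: 477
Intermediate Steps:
t = 225 (t = (-25 + 10)² = (-15)² = 225)
t + (2*(-9))*(-14) = 225 + (2*(-9))*(-14) = 225 - 18*(-14) = 225 + 252 = 477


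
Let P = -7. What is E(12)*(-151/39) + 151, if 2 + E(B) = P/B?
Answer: 75349/468 ≈ 161.00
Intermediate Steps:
E(B) = -2 - 7/B
E(12)*(-151/39) + 151 = (-2 - 7/12)*(-151/39) + 151 = -31/12*(-151/39) + 151 = 4681/468 + 151 = 75349/468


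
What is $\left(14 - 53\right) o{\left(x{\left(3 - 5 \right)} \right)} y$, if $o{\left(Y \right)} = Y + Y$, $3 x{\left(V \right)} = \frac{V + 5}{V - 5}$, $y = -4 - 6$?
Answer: $- \frac{780}{7} \approx -111.43$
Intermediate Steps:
$y = -10$
$x{\left(V \right)} = \frac{5 + V}{3 \left(-5 + V\right)}$ ($x{\left(V \right)} = \frac{\left(V + 5\right) \frac{1}{V - 5}}{3} = \frac{\left(5 + V\right) \frac{1}{-5 + V}}{3} = \frac{\frac{1}{-5 + V} \left(5 + V\right)}{3} = \frac{5 + V}{3 \left(-5 + V\right)}$)
$o{\left(Y \right)} = 2 Y$
$\left(14 - 53\right) o{\left(x{\left(3 - 5 \right)} \right)} y = \left(14 - 53\right) 2 \frac{5 + \left(3 - 5\right)}{3 \left(-5 + \left(3 - 5\right)\right)} \left(-10\right) = - 39 \cdot 2 \frac{5 - 2}{3 \left(-5 - 2\right)} \left(-10\right) = - 39 \cdot 2 \cdot \frac{1}{3} \frac{1}{-7} \cdot 3 \left(-10\right) = - 39 \cdot 2 \cdot \frac{1}{3} \left(- \frac{1}{7}\right) 3 \left(-10\right) = - 39 \cdot 2 \left(- \frac{1}{7}\right) \left(-10\right) = \left(-39\right) \left(- \frac{2}{7}\right) \left(-10\right) = \frac{78}{7} \left(-10\right) = - \frac{780}{7}$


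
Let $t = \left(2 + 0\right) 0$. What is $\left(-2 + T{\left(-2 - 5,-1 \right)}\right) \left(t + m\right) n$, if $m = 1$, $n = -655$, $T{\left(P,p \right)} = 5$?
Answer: $-1965$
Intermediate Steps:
$t = 0$ ($t = 2 \cdot 0 = 0$)
$\left(-2 + T{\left(-2 - 5,-1 \right)}\right) \left(t + m\right) n = \left(-2 + 5\right) \left(0 + 1\right) \left(-655\right) = 3 \cdot 1 \left(-655\right) = 3 \left(-655\right) = -1965$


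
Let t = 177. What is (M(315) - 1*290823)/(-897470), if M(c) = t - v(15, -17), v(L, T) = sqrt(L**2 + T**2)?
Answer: 145323/448735 + sqrt(514)/897470 ≈ 0.32388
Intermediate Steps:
M(c) = 177 - sqrt(514) (M(c) = 177 - sqrt(15**2 + (-17)**2) = 177 - sqrt(225 + 289) = 177 - sqrt(514))
(M(315) - 1*290823)/(-897470) = ((177 - sqrt(514)) - 1*290823)/(-897470) = ((177 - sqrt(514)) - 290823)*(-1/897470) = (-290646 - sqrt(514))*(-1/897470) = 145323/448735 + sqrt(514)/897470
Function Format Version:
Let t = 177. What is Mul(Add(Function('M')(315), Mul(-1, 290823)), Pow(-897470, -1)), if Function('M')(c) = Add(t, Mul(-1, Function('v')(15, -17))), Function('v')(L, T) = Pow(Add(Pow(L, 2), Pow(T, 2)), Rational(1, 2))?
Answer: Add(Rational(145323, 448735), Mul(Rational(1, 897470), Pow(514, Rational(1, 2)))) ≈ 0.32388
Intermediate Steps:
Function('M')(c) = Add(177, Mul(-1, Pow(514, Rational(1, 2)))) (Function('M')(c) = Add(177, Mul(-1, Pow(Add(Pow(15, 2), Pow(-17, 2)), Rational(1, 2)))) = Add(177, Mul(-1, Pow(Add(225, 289), Rational(1, 2)))) = Add(177, Mul(-1, Pow(514, Rational(1, 2)))))
Mul(Add(Function('M')(315), Mul(-1, 290823)), Pow(-897470, -1)) = Mul(Add(Add(177, Mul(-1, Pow(514, Rational(1, 2)))), Mul(-1, 290823)), Pow(-897470, -1)) = Mul(Add(Add(177, Mul(-1, Pow(514, Rational(1, 2)))), -290823), Rational(-1, 897470)) = Mul(Add(-290646, Mul(-1, Pow(514, Rational(1, 2)))), Rational(-1, 897470)) = Add(Rational(145323, 448735), Mul(Rational(1, 897470), Pow(514, Rational(1, 2))))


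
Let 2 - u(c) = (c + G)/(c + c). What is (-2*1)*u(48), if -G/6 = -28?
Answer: 1/2 ≈ 0.50000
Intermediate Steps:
G = 168 (G = -6*(-28) = 168)
u(c) = 2 - (168 + c)/(2*c) (u(c) = 2 - (c + 168)/(c + c) = 2 - (168 + c)/(2*c))
(-2*1)*u(48) = (-2*1)*(3/2 - 84/48) = -2*(3/2 - 84*1/48) = -2*(3/2 - 7/4) = -2*(-1/4) = 1/2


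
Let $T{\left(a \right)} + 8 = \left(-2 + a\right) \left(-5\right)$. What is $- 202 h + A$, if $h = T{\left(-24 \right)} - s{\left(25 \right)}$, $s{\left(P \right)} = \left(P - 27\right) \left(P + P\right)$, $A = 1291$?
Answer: $-43553$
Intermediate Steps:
$s{\left(P \right)} = 2 P \left(-27 + P\right)$ ($s{\left(P \right)} = \left(-27 + P\right) 2 P = 2 P \left(-27 + P\right)$)
$T{\left(a \right)} = 2 - 5 a$ ($T{\left(a \right)} = -8 + \left(-2 + a\right) \left(-5\right) = -8 - \left(-10 + 5 a\right) = 2 - 5 a$)
$h = 222$ ($h = \left(2 - -120\right) - 2 \cdot 25 \left(-27 + 25\right) = \left(2 + 120\right) - 2 \cdot 25 \left(-2\right) = 122 - -100 = 122 + 100 = 222$)
$- 202 h + A = \left(-202\right) 222 + 1291 = -44844 + 1291 = -43553$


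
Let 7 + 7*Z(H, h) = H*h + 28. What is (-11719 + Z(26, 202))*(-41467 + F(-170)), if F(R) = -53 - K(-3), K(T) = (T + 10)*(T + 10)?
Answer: 3190836440/7 ≈ 4.5583e+8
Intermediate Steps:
K(T) = (10 + T)² (K(T) = (10 + T)*(10 + T) = (10 + T)²)
Z(H, h) = 3 + H*h/7 (Z(H, h) = -1 + (H*h + 28)/7 = -1 + (28 + H*h)/7 = -1 + (4 + H*h/7) = 3 + H*h/7)
F(R) = -102 (F(R) = -53 - (10 - 3)² = -53 - 1*7² = -53 - 1*49 = -53 - 49 = -102)
(-11719 + Z(26, 202))*(-41467 + F(-170)) = (-11719 + (3 + (⅐)*26*202))*(-41467 - 102) = (-11719 + (3 + 5252/7))*(-41569) = (-11719 + 5273/7)*(-41569) = -76760/7*(-41569) = 3190836440/7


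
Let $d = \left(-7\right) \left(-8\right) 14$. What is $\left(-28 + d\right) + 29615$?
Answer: $30371$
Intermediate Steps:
$d = 784$ ($d = 56 \cdot 14 = 784$)
$\left(-28 + d\right) + 29615 = \left(-28 + 784\right) + 29615 = 756 + 29615 = 30371$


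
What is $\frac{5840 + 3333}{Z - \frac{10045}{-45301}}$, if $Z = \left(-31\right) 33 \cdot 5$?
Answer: $- \frac{415546073}{231704570} \approx -1.7934$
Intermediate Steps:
$Z = -5115$ ($Z = \left(-1023\right) 5 = -5115$)
$\frac{5840 + 3333}{Z - \frac{10045}{-45301}} = \frac{5840 + 3333}{-5115 - \frac{10045}{-45301}} = \frac{9173}{-5115 - - \frac{10045}{45301}} = \frac{9173}{-5115 + \frac{10045}{45301}} = \frac{9173}{- \frac{231704570}{45301}} = 9173 \left(- \frac{45301}{231704570}\right) = - \frac{415546073}{231704570}$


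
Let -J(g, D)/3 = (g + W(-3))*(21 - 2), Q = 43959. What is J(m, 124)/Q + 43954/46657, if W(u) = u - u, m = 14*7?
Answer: 557182628/683665021 ≈ 0.81499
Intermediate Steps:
m = 98
W(u) = 0
J(g, D) = -57*g (J(g, D) = -3*(g + 0)*(21 - 2) = -3*g*19 = -57*g)
J(m, 124)/Q + 43954/46657 = -57*98/43959 + 43954/46657 = -5586*1/43959 + 43954*(1/46657) = -1862/14653 + 43954/46657 = 557182628/683665021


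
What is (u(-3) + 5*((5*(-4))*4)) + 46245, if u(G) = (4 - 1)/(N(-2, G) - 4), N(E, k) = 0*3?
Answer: 183377/4 ≈ 45844.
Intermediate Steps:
N(E, k) = 0
u(G) = -¾ (u(G) = (4 - 1)/(0 - 4) = 3/(-4) = 3*(-¼) = -¾)
(u(-3) + 5*((5*(-4))*4)) + 46245 = (-¾ + 5*((5*(-4))*4)) + 46245 = (-¾ + 5*(-20*4)) + 46245 = (-¾ + 5*(-80)) + 46245 = (-¾ - 400) + 46245 = -1603/4 + 46245 = 183377/4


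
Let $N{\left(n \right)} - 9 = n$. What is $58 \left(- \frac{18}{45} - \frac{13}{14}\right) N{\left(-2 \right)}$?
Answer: $- \frac{2697}{5} \approx -539.4$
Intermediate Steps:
$N{\left(n \right)} = 9 + n$
$58 \left(- \frac{18}{45} - \frac{13}{14}\right) N{\left(-2 \right)} = 58 \left(- \frac{18}{45} - \frac{13}{14}\right) \left(9 - 2\right) = 58 \left(\left(-18\right) \frac{1}{45} - \frac{13}{14}\right) 7 = 58 \left(- \frac{2}{5} - \frac{13}{14}\right) 7 = 58 \left(- \frac{93}{70}\right) 7 = \left(- \frac{2697}{35}\right) 7 = - \frac{2697}{5}$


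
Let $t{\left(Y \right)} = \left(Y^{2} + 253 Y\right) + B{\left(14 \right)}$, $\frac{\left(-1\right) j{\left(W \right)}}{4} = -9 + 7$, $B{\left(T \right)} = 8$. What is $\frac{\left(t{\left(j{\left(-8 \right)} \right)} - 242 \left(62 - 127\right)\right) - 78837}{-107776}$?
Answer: $\frac{61011}{107776} \approx 0.56609$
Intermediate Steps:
$j{\left(W \right)} = 8$ ($j{\left(W \right)} = - 4 \left(-9 + 7\right) = \left(-4\right) \left(-2\right) = 8$)
$t{\left(Y \right)} = 8 + Y^{2} + 253 Y$ ($t{\left(Y \right)} = \left(Y^{2} + 253 Y\right) + 8 = 8 + Y^{2} + 253 Y$)
$\frac{\left(t{\left(j{\left(-8 \right)} \right)} - 242 \left(62 - 127\right)\right) - 78837}{-107776} = \frac{\left(\left(8 + 8^{2} + 253 \cdot 8\right) - 242 \left(62 - 127\right)\right) - 78837}{-107776} = \left(\left(\left(8 + 64 + 2024\right) - -15730\right) - 78837\right) \left(- \frac{1}{107776}\right) = \left(\left(2096 + 15730\right) - 78837\right) \left(- \frac{1}{107776}\right) = \left(17826 - 78837\right) \left(- \frac{1}{107776}\right) = \left(-61011\right) \left(- \frac{1}{107776}\right) = \frac{61011}{107776}$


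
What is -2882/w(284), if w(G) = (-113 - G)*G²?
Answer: 1441/16010216 ≈ 9.0005e-5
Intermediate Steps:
w(G) = G²*(-113 - G)
-2882/w(284) = -2882*1/(80656*(-113 - 1*284)) = -2882*1/(80656*(-113 - 284)) = -2882/(80656*(-397)) = -2882/(-32020432) = -2882*(-1/32020432) = 1441/16010216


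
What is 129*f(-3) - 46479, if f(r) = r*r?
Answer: -45318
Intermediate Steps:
f(r) = r²
129*f(-3) - 46479 = 129*(-3)² - 46479 = 129*9 - 46479 = 1161 - 46479 = -45318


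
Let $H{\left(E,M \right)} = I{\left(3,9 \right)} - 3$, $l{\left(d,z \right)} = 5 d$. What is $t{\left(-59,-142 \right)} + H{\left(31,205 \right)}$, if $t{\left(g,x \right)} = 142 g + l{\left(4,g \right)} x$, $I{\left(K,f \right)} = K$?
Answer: $-11218$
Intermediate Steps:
$t{\left(g,x \right)} = 20 x + 142 g$ ($t{\left(g,x \right)} = 142 g + 5 \cdot 4 x = 142 g + 20 x = 20 x + 142 g$)
$H{\left(E,M \right)} = 0$ ($H{\left(E,M \right)} = 3 - 3 = 0$)
$t{\left(-59,-142 \right)} + H{\left(31,205 \right)} = \left(20 \left(-142\right) + 142 \left(-59\right)\right) + 0 = \left(-2840 - 8378\right) + 0 = -11218 + 0 = -11218$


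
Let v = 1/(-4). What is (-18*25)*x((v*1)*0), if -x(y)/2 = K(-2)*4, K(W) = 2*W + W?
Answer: -21600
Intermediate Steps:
v = -¼ ≈ -0.25000
K(W) = 3*W
x(y) = 48 (x(y) = -2*3*(-2)*4 = -(-12)*4 = -2*(-24) = 48)
(-18*25)*x((v*1)*0) = -18*25*48 = -450*48 = -21600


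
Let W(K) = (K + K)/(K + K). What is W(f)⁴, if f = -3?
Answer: 1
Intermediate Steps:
W(K) = 1 (W(K) = (2*K)/((2*K)) = (2*K)*(1/(2*K)) = 1)
W(f)⁴ = 1⁴ = 1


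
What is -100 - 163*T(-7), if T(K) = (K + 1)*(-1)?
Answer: -1078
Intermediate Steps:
T(K) = -1 - K (T(K) = (1 + K)*(-1) = -1 - K)
-100 - 163*T(-7) = -100 - 163*(-1 - 1*(-7)) = -100 - 163*(-1 + 7) = -100 - 163*6 = -100 - 978 = -1078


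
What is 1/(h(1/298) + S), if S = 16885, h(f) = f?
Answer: 298/5031731 ≈ 5.9224e-5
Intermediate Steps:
1/(h(1/298) + S) = 1/(1/298 + 16885) = 1/(5031731/298) = 298/5031731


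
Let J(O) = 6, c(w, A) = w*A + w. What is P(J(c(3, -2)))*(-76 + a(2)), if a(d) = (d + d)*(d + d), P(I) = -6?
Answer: 360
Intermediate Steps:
c(w, A) = w + A*w (c(w, A) = A*w + w = w + A*w)
a(d) = 4*d**2 (a(d) = (2*d)*(2*d) = 4*d**2)
P(J(c(3, -2)))*(-76 + a(2)) = -6*(-76 + 4*2**2) = -6*(-76 + 4*4) = -6*(-76 + 16) = -6*(-60) = 360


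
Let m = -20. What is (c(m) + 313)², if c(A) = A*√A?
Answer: 89969 - 25040*I*√5 ≈ 89969.0 - 55991.0*I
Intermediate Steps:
c(A) = A^(3/2)
(c(m) + 313)² = ((-20)^(3/2) + 313)² = (-40*I*√5 + 313)² = (313 - 40*I*√5)²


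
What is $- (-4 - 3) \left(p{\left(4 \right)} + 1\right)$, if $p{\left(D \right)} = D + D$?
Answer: $63$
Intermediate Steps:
$p{\left(D \right)} = 2 D$
$- (-4 - 3) \left(p{\left(4 \right)} + 1\right) = - (-4 - 3) \left(2 \cdot 4 + 1\right) = \left(-1\right) \left(-7\right) \left(8 + 1\right) = 7 \cdot 9 = 63$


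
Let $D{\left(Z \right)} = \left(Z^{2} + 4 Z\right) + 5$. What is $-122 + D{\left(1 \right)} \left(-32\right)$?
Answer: $-442$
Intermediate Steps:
$D{\left(Z \right)} = 5 + Z^{2} + 4 Z$
$-122 + D{\left(1 \right)} \left(-32\right) = -122 + \left(5 + 1^{2} + 4 \cdot 1\right) \left(-32\right) = -122 + \left(5 + 1 + 4\right) \left(-32\right) = -122 + 10 \left(-32\right) = -122 - 320 = -442$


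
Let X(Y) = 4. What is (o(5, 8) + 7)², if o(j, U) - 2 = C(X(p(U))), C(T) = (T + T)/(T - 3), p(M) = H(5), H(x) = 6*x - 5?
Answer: 289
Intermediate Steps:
H(x) = -5 + 6*x
p(M) = 25 (p(M) = -5 + 6*5 = -5 + 30 = 25)
C(T) = 2*T/(-3 + T) (C(T) = (2*T)/(-3 + T) = 2*T/(-3 + T))
o(j, U) = 10 (o(j, U) = 2 + 2*4/(-3 + 4) = 2 + 2*4/1 = 2 + 2*4*1 = 2 + 8 = 10)
(o(5, 8) + 7)² = (10 + 7)² = 17² = 289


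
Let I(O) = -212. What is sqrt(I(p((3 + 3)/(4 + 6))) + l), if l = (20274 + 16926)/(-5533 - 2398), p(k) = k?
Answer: 2*I*sqrt(3407498633)/7931 ≈ 14.72*I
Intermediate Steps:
l = -37200/7931 (l = 37200/(-7931) = 37200*(-1/7931) = -37200/7931 ≈ -4.6905)
sqrt(I(p((3 + 3)/(4 + 6))) + l) = sqrt(-212 - 37200/7931) = sqrt(-1718572/7931) = 2*I*sqrt(3407498633)/7931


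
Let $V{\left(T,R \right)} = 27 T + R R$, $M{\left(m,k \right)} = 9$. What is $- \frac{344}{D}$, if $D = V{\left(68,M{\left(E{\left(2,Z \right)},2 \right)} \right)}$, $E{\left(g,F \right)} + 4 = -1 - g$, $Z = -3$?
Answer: $- \frac{344}{1917} \approx -0.17945$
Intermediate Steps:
$E{\left(g,F \right)} = -5 - g$ ($E{\left(g,F \right)} = -4 - \left(1 + g\right) = -5 - g$)
$V{\left(T,R \right)} = R^{2} + 27 T$ ($V{\left(T,R \right)} = 27 T + R^{2} = R^{2} + 27 T$)
$D = 1917$ ($D = 9^{2} + 27 \cdot 68 = 81 + 1836 = 1917$)
$- \frac{344}{D} = - \frac{344}{1917}$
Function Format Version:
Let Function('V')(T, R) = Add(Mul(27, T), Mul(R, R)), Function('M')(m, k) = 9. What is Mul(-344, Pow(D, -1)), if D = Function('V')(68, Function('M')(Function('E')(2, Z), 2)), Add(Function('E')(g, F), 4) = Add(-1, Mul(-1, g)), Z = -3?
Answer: Rational(-344, 1917) ≈ -0.17945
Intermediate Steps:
Function('E')(g, F) = Add(-5, Mul(-1, g)) (Function('E')(g, F) = Add(-4, Add(-1, Mul(-1, g))) = Add(-5, Mul(-1, g)))
Function('V')(T, R) = Add(Pow(R, 2), Mul(27, T)) (Function('V')(T, R) = Add(Mul(27, T), Pow(R, 2)) = Add(Pow(R, 2), Mul(27, T)))
D = 1917 (D = Add(Pow(9, 2), Mul(27, 68)) = Add(81, 1836) = 1917)
Mul(-344, Pow(D, -1)) = Mul(-344, Pow(1917, -1)) = Mul(-344, Rational(1, 1917)) = Rational(-344, 1917)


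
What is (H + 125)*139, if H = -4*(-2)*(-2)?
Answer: 15151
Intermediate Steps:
H = -16 (H = 8*(-2) = -16)
(H + 125)*139 = (-16 + 125)*139 = 109*139 = 15151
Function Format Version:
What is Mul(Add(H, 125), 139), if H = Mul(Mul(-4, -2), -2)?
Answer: 15151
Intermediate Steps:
H = -16 (H = Mul(8, -2) = -16)
Mul(Add(H, 125), 139) = Mul(Add(-16, 125), 139) = Mul(109, 139) = 15151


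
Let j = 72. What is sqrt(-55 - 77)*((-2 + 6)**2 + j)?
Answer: 176*I*sqrt(33) ≈ 1011.0*I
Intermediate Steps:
sqrt(-55 - 77)*((-2 + 6)**2 + j) = sqrt(-55 - 77)*((-2 + 6)**2 + 72) = sqrt(-132)*(4**2 + 72) = (2*I*sqrt(33))*(16 + 72) = (2*I*sqrt(33))*88 = 176*I*sqrt(33)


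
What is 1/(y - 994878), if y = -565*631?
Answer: -1/1351393 ≈ -7.3998e-7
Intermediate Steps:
y = -356515
1/(y - 994878) = 1/(-356515 - 994878) = 1/(-1351393) = -1/1351393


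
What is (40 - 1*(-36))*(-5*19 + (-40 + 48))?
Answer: -6612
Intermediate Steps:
(40 - 1*(-36))*(-5*19 + (-40 + 48)) = (40 + 36)*(-95 + 8) = 76*(-87) = -6612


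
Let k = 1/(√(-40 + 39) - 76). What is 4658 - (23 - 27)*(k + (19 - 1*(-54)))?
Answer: 28595846/5777 - 4*I/5777 ≈ 4949.9 - 0.0006924*I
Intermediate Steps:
k = (-76 - I)/5777 (k = 1/(√(-1) - 76) = 1/(I - 76) = 1/(-76 + I) = (-76 - I)/5777 ≈ -0.013156 - 0.0001731*I)
4658 - (23 - 27)*(k + (19 - 1*(-54))) = 4658 - (23 - 27)*((-76/5777 - I/5777) + (19 - 1*(-54))) = 4658 - (-4)*((-76/5777 - I/5777) + (19 + 54)) = 4658 - (-4)*((-76/5777 - I/5777) + 73) = 4658 - (-4)*(421645/5777 - I/5777) = 4658 - (-1686580/5777 + 4*I/5777) = 4658 + (1686580/5777 - 4*I/5777) = 28595846/5777 - 4*I/5777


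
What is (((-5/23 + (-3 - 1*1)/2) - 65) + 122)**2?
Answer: 1587600/529 ≈ 3001.1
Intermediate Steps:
(((-5/23 + (-3 - 1*1)/2) - 65) + 122)**2 = (((-5*1/23 + (-3 - 1)*(1/2)) - 65) + 122)**2 = (((-5/23 - 4*1/2) - 65) + 122)**2 = (((-5/23 - 2) - 65) + 122)**2 = ((-51/23 - 65) + 122)**2 = (-1546/23 + 122)**2 = (1260/23)**2 = 1587600/529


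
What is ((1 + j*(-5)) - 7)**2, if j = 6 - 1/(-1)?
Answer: 1681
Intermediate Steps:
j = 7 (j = 6 - 1*(-1) = 6 + 1 = 7)
((1 + j*(-5)) - 7)**2 = ((1 + 7*(-5)) - 7)**2 = ((1 - 35) - 7)**2 = (-34 - 7)**2 = (-41)**2 = 1681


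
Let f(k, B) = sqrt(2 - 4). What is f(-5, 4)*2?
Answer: 2*I*sqrt(2) ≈ 2.8284*I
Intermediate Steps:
f(k, B) = I*sqrt(2) (f(k, B) = sqrt(-2) = I*sqrt(2))
f(-5, 4)*2 = (I*sqrt(2))*2 = 2*I*sqrt(2)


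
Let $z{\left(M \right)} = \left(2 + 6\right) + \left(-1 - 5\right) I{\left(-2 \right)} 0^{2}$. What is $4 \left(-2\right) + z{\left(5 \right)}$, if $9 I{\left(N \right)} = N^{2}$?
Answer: $0$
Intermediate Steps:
$I{\left(N \right)} = \frac{N^{2}}{9}$
$z{\left(M \right)} = 8$ ($z{\left(M \right)} = \left(2 + 6\right) + \left(-1 - 5\right) \frac{\left(-2\right)^{2}}{9} \cdot 0^{2} = 8 + - 6 \cdot \frac{1}{9} \cdot 4 \cdot 0 = 8 + \left(-6\right) \frac{4}{9} \cdot 0 = 8 - 0 = 8 + 0 = 8$)
$4 \left(-2\right) + z{\left(5 \right)} = 4 \left(-2\right) + 8 = -8 + 8 = 0$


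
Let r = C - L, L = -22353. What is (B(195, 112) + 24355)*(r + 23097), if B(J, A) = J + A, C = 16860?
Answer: 1536689220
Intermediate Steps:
B(J, A) = A + J
r = 39213 (r = 16860 - 1*(-22353) = 16860 + 22353 = 39213)
(B(195, 112) + 24355)*(r + 23097) = ((112 + 195) + 24355)*(39213 + 23097) = (307 + 24355)*62310 = 24662*62310 = 1536689220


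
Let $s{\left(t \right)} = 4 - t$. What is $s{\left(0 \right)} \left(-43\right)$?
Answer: $-172$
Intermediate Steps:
$s{\left(0 \right)} \left(-43\right) = \left(4 - 0\right) \left(-43\right) = \left(4 + 0\right) \left(-43\right) = 4 \left(-43\right) = -172$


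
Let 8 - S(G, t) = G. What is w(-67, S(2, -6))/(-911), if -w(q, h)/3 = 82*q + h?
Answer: -16464/911 ≈ -18.072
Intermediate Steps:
S(G, t) = 8 - G
w(q, h) = -246*q - 3*h (w(q, h) = -3*(82*q + h) = -3*(h + 82*q) = -246*q - 3*h)
w(-67, S(2, -6))/(-911) = (-246*(-67) - 3*(8 - 1*2))/(-911) = (16482 - 3*(8 - 2))*(-1/911) = (16482 - 3*6)*(-1/911) = (16482 - 18)*(-1/911) = 16464*(-1/911) = -16464/911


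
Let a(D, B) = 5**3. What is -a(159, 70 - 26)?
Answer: -125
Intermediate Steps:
a(D, B) = 125
-a(159, 70 - 26) = -1*125 = -125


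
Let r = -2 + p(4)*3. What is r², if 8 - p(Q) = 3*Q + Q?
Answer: 676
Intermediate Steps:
p(Q) = 8 - 4*Q (p(Q) = 8 - (3*Q + Q) = 8 - 4*Q)
r = -26 (r = -2 + (8 - 4*4)*3 = -2 + (8 - 16)*3 = -2 - 8*3 = -2 - 24 = -26)
r² = (-26)² = 676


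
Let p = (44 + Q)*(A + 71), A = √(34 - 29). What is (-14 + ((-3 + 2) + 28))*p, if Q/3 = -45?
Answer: -83993 - 1183*√5 ≈ -86638.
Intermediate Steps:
A = √5 ≈ 2.2361
Q = -135 (Q = 3*(-45) = -135)
p = -6461 - 91*√5 (p = (44 - 135)*(√5 + 71) = -91*(71 + √5) = -6461 - 91*√5 ≈ -6664.5)
(-14 + ((-3 + 2) + 28))*p = (-14 + ((-3 + 2) + 28))*(-6461 - 91*√5) = (-14 + (-1 + 28))*(-6461 - 91*√5) = (-14 + 27)*(-6461 - 91*√5) = 13*(-6461 - 91*√5) = -83993 - 1183*√5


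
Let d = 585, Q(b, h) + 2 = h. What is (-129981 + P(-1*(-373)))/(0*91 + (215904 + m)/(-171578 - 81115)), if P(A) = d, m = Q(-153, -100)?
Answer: 1816525746/11989 ≈ 1.5152e+5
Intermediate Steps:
Q(b, h) = -2 + h
m = -102 (m = -2 - 100 = -102)
P(A) = 585
(-129981 + P(-1*(-373)))/(0*91 + (215904 + m)/(-171578 - 81115)) = (-129981 + 585)/(0*91 + (215904 - 102)/(-171578 - 81115)) = -129396/(0 + 215802/(-252693)) = -129396/(0 + 215802*(-1/252693)) = -129396/(0 - 23978/28077) = -129396/(-23978/28077) = -129396*(-28077/23978) = 1816525746/11989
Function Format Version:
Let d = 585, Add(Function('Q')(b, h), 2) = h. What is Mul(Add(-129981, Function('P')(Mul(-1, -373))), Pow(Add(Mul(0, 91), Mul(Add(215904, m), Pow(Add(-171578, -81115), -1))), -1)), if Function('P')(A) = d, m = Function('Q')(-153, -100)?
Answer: Rational(1816525746, 11989) ≈ 1.5152e+5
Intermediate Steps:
Function('Q')(b, h) = Add(-2, h)
m = -102 (m = Add(-2, -100) = -102)
Function('P')(A) = 585
Mul(Add(-129981, Function('P')(Mul(-1, -373))), Pow(Add(Mul(0, 91), Mul(Add(215904, m), Pow(Add(-171578, -81115), -1))), -1)) = Mul(Add(-129981, 585), Pow(Add(Mul(0, 91), Mul(Add(215904, -102), Pow(Add(-171578, -81115), -1))), -1)) = Mul(-129396, Pow(Add(0, Mul(215802, Pow(-252693, -1))), -1)) = Mul(-129396, Pow(Add(0, Mul(215802, Rational(-1, 252693))), -1)) = Mul(-129396, Pow(Add(0, Rational(-23978, 28077)), -1)) = Mul(-129396, Pow(Rational(-23978, 28077), -1)) = Mul(-129396, Rational(-28077, 23978)) = Rational(1816525746, 11989)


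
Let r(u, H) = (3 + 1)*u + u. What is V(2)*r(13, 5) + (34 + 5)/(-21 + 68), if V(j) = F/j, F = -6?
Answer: -9126/47 ≈ -194.17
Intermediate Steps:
r(u, H) = 5*u (r(u, H) = 4*u + u = 5*u)
V(j) = -6/j
V(2)*r(13, 5) + (34 + 5)/(-21 + 68) = (-6/2)*(5*13) + (34 + 5)/(-21 + 68) = -6*½*65 + 39/47 = -3*65 + 39*(1/47) = -195 + 39/47 = -9126/47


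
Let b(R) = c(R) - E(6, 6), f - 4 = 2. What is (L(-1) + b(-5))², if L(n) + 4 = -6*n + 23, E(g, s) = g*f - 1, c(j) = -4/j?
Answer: 2116/25 ≈ 84.640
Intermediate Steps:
f = 6 (f = 4 + 2 = 6)
E(g, s) = -1 + 6*g (E(g, s) = g*6 - 1 = 6*g - 1 = -1 + 6*g)
L(n) = 19 - 6*n (L(n) = -4 + (-6*n + 23) = -4 + (23 - 6*n) = 19 - 6*n)
b(R) = -35 - 4/R (b(R) = -4/R - (-1 + 6*6) = -4/R - (-1 + 36) = -4/R - 1*35 = -4/R - 35 = -35 - 4/R)
(L(-1) + b(-5))² = ((19 - 6*(-1)) + (-35 - 4/(-5)))² = ((19 + 6) + (-35 - 4*(-⅕)))² = (25 + (-35 + ⅘))² = (25 - 171/5)² = (-46/5)² = 2116/25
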